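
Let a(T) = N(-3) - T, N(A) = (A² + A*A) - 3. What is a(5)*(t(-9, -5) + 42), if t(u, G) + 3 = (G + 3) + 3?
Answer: 400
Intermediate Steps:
t(u, G) = 3 + G (t(u, G) = -3 + ((G + 3) + 3) = -3 + ((3 + G) + 3) = -3 + (6 + G) = 3 + G)
N(A) = -3 + 2*A² (N(A) = (A² + A²) - 3 = 2*A² - 3 = -3 + 2*A²)
a(T) = 15 - T (a(T) = (-3 + 2*(-3)²) - T = (-3 + 2*9) - T = (-3 + 18) - T = 15 - T)
a(5)*(t(-9, -5) + 42) = (15 - 1*5)*((3 - 5) + 42) = (15 - 5)*(-2 + 42) = 10*40 = 400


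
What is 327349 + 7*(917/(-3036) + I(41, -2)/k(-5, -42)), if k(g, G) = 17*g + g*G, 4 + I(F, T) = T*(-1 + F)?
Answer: 124226357957/379500 ≈ 3.2734e+5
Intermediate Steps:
I(F, T) = -4 + T*(-1 + F)
k(g, G) = 17*g + G*g
327349 + 7*(917/(-3036) + I(41, -2)/k(-5, -42)) = 327349 + 7*(917/(-3036) + (-4 - 1*(-2) + 41*(-2))/((-5*(17 - 42)))) = 327349 + 7*(917*(-1/3036) + (-4 + 2 - 82)/((-5*(-25)))) = 327349 + 7*(-917/3036 - 84/125) = 327349 + 7*(-369649/379500) = 327349 - 2587543/379500 = 124226357957/379500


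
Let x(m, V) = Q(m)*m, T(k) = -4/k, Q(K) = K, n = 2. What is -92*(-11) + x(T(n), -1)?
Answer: 1016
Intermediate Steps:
x(m, V) = m² (x(m, V) = m*m = m²)
-92*(-11) + x(T(n), -1) = -92*(-11) + (-4/2)² = 1012 + (-4*½)² = 1012 + (-2)² = 1012 + 4 = 1016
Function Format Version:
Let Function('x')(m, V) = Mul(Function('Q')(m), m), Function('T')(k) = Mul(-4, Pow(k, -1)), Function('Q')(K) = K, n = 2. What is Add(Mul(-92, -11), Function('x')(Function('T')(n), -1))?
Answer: 1016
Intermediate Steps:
Function('x')(m, V) = Pow(m, 2) (Function('x')(m, V) = Mul(m, m) = Pow(m, 2))
Add(Mul(-92, -11), Function('x')(Function('T')(n), -1)) = Add(Mul(-92, -11), Pow(Mul(-4, Pow(2, -1)), 2)) = Add(1012, Pow(Mul(-4, Rational(1, 2)), 2)) = Add(1012, Pow(-2, 2)) = Add(1012, 4) = 1016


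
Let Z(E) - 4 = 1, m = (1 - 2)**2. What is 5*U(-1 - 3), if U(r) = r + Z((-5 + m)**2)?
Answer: 5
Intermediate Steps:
m = 1 (m = (-1)**2 = 1)
Z(E) = 5 (Z(E) = 4 + 1 = 5)
U(r) = 5 + r (U(r) = r + 5 = 5 + r)
5*U(-1 - 3) = 5*(5 + (-1 - 3)) = 5*(5 - 4) = 5*1 = 5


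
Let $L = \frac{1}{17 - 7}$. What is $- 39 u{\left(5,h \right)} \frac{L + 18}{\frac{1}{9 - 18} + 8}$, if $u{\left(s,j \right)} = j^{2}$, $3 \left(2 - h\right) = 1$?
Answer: $- \frac{35295}{142} \approx -248.56$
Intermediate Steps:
$h = \frac{5}{3}$ ($h = 2 - \frac{1}{3} = \frac{5}{3} \approx 1.6667$)
$L = \frac{1}{10} \approx 0.1$
$- 39 u{\left(5,h \right)} \frac{L + 18}{\frac{1}{9 - 18} + 8} = - 39 \left(\frac{5}{3}\right)^{2} \frac{\frac{1}{10} + 18}{\frac{1}{9 - 18} + 8} = \left(-39\right) \frac{25}{9} \frac{181}{10 \left(\frac{1}{-9} + 8\right)} = - \frac{325 \frac{181}{10 \left(- \frac{1}{9} + 8\right)}}{3} = - \frac{325 \frac{181}{10 \cdot \frac{71}{9}}}{3} = - \frac{325 \cdot \frac{181}{10} \cdot \frac{9}{71}}{3} = \left(- \frac{325}{3}\right) \frac{1629}{710} = - \frac{35295}{142}$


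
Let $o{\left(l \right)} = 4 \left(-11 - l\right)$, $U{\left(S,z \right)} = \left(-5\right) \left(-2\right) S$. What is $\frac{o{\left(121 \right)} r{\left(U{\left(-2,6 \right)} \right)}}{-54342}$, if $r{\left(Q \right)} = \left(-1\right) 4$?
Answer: $- \frac{352}{9057} \approx -0.038865$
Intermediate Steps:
$U{\left(S,z \right)} = 10 S$
$r{\left(Q \right)} = -4$
$o{\left(l \right)} = -44 - 4 l$
$\frac{o{\left(121 \right)} r{\left(U{\left(-2,6 \right)} \right)}}{-54342} = \frac{\left(-44 - 484\right) \left(-4\right)}{-54342} = \left(-44 - 484\right) \left(-4\right) \left(- \frac{1}{54342}\right) = \left(-528\right) \left(-4\right) \left(- \frac{1}{54342}\right) = 2112 \left(- \frac{1}{54342}\right) = - \frac{352}{9057}$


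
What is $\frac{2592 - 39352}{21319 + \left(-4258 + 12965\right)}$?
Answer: $- \frac{18380}{15013} \approx -1.2243$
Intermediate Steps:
$\frac{2592 - 39352}{21319 + \left(-4258 + 12965\right)} = - \frac{36760}{21319 + 8707} = - \frac{36760}{30026} = \left(-36760\right) \frac{1}{30026} = - \frac{18380}{15013}$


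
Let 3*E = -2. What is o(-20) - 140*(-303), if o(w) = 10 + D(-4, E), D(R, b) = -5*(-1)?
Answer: 42435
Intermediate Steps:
E = -2/3 (E = (1/3)*(-2) = -2/3 ≈ -0.66667)
D(R, b) = 5
o(w) = 15 (o(w) = 10 + 5 = 15)
o(-20) - 140*(-303) = 15 - 140*(-303) = 15 + 42420 = 42435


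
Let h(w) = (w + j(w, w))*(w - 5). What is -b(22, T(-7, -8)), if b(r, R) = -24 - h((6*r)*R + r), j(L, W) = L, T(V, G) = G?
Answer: 2148676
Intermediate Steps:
h(w) = 2*w*(-5 + w) (h(w) = (w + w)*(w - 5) = (2*w)*(-5 + w) = 2*w*(-5 + w))
b(r, R) = -24 - 2*(r + 6*R*r)*(-5 + r + 6*R*r) (b(r, R) = -24 - 2*((6*r)*R + r)*(-5 + ((6*r)*R + r)) = -24 - 2*(6*R*r + r)*(-5 + (6*R*r + r)) = -24 - 2*(r + 6*R*r)*(-5 + (r + 6*R*r)) = -24 - 2*(r + 6*R*r)*(-5 + r + 6*R*r))
-b(22, T(-7, -8)) = -(-24 - 2*22²*(1 + 6*(-8))² + 10*22*(1 + 6*(-8))) = -(-24 - 2*484*(1 - 48)² + 10*22*(1 - 48)) = -(-24 - 2*484*(-47)² + 10*22*(-47)) = -(-24 - 2*484*2209 - 10340) = -(-24 - 2138312 - 10340) = -1*(-2148676) = 2148676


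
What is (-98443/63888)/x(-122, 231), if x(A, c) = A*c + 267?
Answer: 98443/1783433520 ≈ 5.5199e-5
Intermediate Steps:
x(A, c) = 267 + A*c
(-98443/63888)/x(-122, 231) = (-98443/63888)/(267 - 122*231) = (-98443*1/63888)/(267 - 28182) = -98443/63888/(-27915) = -98443/63888*(-1/27915) = 98443/1783433520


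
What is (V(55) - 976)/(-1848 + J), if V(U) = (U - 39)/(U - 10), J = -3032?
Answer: 2744/13725 ≈ 0.19993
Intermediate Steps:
V(U) = (-39 + U)/(-10 + U)
(V(55) - 976)/(-1848 + J) = ((-39 + 55)/(-10 + 55) - 976)/(-1848 - 3032) = (16/45 - 976)/(-4880) = ((1/45)*16 - 976)*(-1/4880) = (16/45 - 976)*(-1/4880) = -43904/45*(-1/4880) = 2744/13725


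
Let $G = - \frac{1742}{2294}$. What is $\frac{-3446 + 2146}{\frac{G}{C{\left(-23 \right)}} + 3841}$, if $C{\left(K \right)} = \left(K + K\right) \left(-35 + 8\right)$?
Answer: $- \frac{1851946200}{5471787863} \approx -0.33845$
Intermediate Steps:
$G = - \frac{871}{1147}$ ($G = \left(-1742\right) \frac{1}{2294} = - \frac{871}{1147} \approx -0.75937$)
$C{\left(K \right)} = - 54 K$ ($C{\left(K \right)} = 2 K \left(-27\right) = - 54 K$)
$\frac{-3446 + 2146}{\frac{G}{C{\left(-23 \right)}} + 3841} = \frac{-3446 + 2146}{- \frac{871}{1147 \left(\left(-54\right) \left(-23\right)\right)} + 3841} = - \frac{1300}{- \frac{871}{1147 \cdot 1242} + 3841} = - \frac{1300}{\left(- \frac{871}{1147}\right) \frac{1}{1242} + 3841} = - \frac{1300}{- \frac{871}{1424574} + 3841} = - \frac{1300}{\frac{5471787863}{1424574}} = \left(-1300\right) \frac{1424574}{5471787863} = - \frac{1851946200}{5471787863}$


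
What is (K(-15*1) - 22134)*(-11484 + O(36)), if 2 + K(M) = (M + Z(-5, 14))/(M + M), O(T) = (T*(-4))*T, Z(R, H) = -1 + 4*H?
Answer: 368985072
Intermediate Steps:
O(T) = -4*T² (O(T) = (-4*T)*T = -4*T²)
K(M) = -2 + (55 + M)/(2*M) (K(M) = -2 + (M + (-1 + 4*14))/(M + M) = -2 + (M + (-1 + 56))/((2*M)) = -2 + (M + 55)*(1/(2*M)) = -2 + (55 + M)*(1/(2*M)) = -2 + (55 + M)/(2*M))
(K(-15*1) - 22134)*(-11484 + O(36)) = ((55 - (-45))/(2*((-15*1))) - 22134)*(-11484 - 4*36²) = ((½)*(55 - 3*(-15))/(-15) - 22134)*(-11484 - 4*1296) = ((½)*(-1/15)*(55 + 45) - 22134)*(-11484 - 5184) = ((½)*(-1/15)*100 - 22134)*(-16668) = (-10/3 - 22134)*(-16668) = -66412/3*(-16668) = 368985072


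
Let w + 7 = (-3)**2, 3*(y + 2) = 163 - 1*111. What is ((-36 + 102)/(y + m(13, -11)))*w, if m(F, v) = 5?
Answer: 396/61 ≈ 6.4918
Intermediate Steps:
y = 46/3 (y = -2 + (163 - 1*111)/3 = -2 + (163 - 111)/3 = -2 + (1/3)*52 = -2 + 52/3 = 46/3 ≈ 15.333)
w = 2 (w = -7 + (-3)**2 = -7 + 9 = 2)
((-36 + 102)/(y + m(13, -11)))*w = ((-36 + 102)/(46/3 + 5))*2 = (66/(61/3))*2 = (66*(3/61))*2 = (198/61)*2 = 396/61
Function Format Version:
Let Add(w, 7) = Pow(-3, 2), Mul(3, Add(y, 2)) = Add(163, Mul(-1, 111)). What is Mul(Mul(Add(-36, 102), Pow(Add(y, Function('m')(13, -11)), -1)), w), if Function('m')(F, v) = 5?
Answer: Rational(396, 61) ≈ 6.4918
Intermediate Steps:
y = Rational(46, 3) (y = Add(-2, Mul(Rational(1, 3), Add(163, Mul(-1, 111)))) = Add(-2, Mul(Rational(1, 3), Add(163, -111))) = Add(-2, Mul(Rational(1, 3), 52)) = Add(-2, Rational(52, 3)) = Rational(46, 3) ≈ 15.333)
w = 2 (w = Add(-7, Pow(-3, 2)) = Add(-7, 9) = 2)
Mul(Mul(Add(-36, 102), Pow(Add(y, Function('m')(13, -11)), -1)), w) = Mul(Mul(Add(-36, 102), Pow(Add(Rational(46, 3), 5), -1)), 2) = Mul(Mul(66, Pow(Rational(61, 3), -1)), 2) = Mul(Mul(66, Rational(3, 61)), 2) = Mul(Rational(198, 61), 2) = Rational(396, 61)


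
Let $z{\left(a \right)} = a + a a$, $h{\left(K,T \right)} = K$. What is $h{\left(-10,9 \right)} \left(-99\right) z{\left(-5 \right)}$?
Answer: $19800$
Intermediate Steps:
$z{\left(a \right)} = a + a^{2}$
$h{\left(-10,9 \right)} \left(-99\right) z{\left(-5 \right)} = \left(-10\right) \left(-99\right) \left(- 5 \left(1 - 5\right)\right) = 990 \left(\left(-5\right) \left(-4\right)\right) = 990 \cdot 20 = 19800$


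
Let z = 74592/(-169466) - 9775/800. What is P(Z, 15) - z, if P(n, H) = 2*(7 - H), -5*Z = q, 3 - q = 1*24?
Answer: -9059221/2711456 ≈ -3.3411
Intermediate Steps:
q = -21 (q = 3 - 24 = -21)
Z = 21/5 (Z = -⅕*(-21) = 21/5 ≈ 4.2000)
P(n, H) = 14 - 2*H
z = -34324075/2711456 (z = 74592*(-1/169466) - 9775*1/800 = -37296/84733 - 391/32 = -34324075/2711456 ≈ -12.659)
P(Z, 15) - z = (14 - 2*15) - 1*(-34324075/2711456) = (14 - 30) + 34324075/2711456 = -16 + 34324075/2711456 = -9059221/2711456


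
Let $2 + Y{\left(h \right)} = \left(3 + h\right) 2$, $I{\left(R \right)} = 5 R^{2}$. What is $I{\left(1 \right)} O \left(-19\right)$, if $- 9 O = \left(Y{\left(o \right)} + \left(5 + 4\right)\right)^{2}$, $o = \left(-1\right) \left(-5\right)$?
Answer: $\frac{50255}{9} \approx 5583.9$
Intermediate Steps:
$o = 5$
$Y{\left(h \right)} = 4 + 2 h$ ($Y{\left(h \right)} = -2 + \left(3 + h\right) 2 = -2 + \left(6 + 2 h\right) = 4 + 2 h$)
$O = - \frac{529}{9}$ ($O = - \frac{\left(\left(4 + 2 \cdot 5\right) + \left(5 + 4\right)\right)^{2}}{9} = - \frac{\left(\left(4 + 10\right) + 9\right)^{2}}{9} = - \frac{\left(14 + 9\right)^{2}}{9} = - \frac{23^{2}}{9} = \left(- \frac{1}{9}\right) 529 = - \frac{529}{9} \approx -58.778$)
$I{\left(1 \right)} O \left(-19\right) = 5 \cdot 1^{2} \left(- \frac{529}{9}\right) \left(-19\right) = 5 \cdot 1 \left(- \frac{529}{9}\right) \left(-19\right) = 5 \left(- \frac{529}{9}\right) \left(-19\right) = \left(- \frac{2645}{9}\right) \left(-19\right) = \frac{50255}{9}$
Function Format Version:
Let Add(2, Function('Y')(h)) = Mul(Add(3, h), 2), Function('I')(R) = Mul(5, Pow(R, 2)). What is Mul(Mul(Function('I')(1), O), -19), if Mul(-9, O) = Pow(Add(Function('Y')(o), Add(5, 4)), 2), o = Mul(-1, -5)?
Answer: Rational(50255, 9) ≈ 5583.9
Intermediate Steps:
o = 5
Function('Y')(h) = Add(4, Mul(2, h)) (Function('Y')(h) = Add(-2, Mul(Add(3, h), 2)) = Add(-2, Add(6, Mul(2, h))) = Add(4, Mul(2, h)))
O = Rational(-529, 9) (O = Mul(Rational(-1, 9), Pow(Add(Add(4, Mul(2, 5)), Add(5, 4)), 2)) = Mul(Rational(-1, 9), Pow(Add(Add(4, 10), 9), 2)) = Mul(Rational(-1, 9), Pow(Add(14, 9), 2)) = Mul(Rational(-1, 9), Pow(23, 2)) = Mul(Rational(-1, 9), 529) = Rational(-529, 9) ≈ -58.778)
Mul(Mul(Function('I')(1), O), -19) = Mul(Mul(Mul(5, Pow(1, 2)), Rational(-529, 9)), -19) = Mul(Mul(Mul(5, 1), Rational(-529, 9)), -19) = Mul(Mul(5, Rational(-529, 9)), -19) = Mul(Rational(-2645, 9), -19) = Rational(50255, 9)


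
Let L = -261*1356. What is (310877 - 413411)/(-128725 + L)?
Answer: 102534/482641 ≈ 0.21244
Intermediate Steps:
L = -353916
(310877 - 413411)/(-128725 + L) = (310877 - 413411)/(-128725 - 353916) = -102534/(-482641) = -102534*(-1/482641) = 102534/482641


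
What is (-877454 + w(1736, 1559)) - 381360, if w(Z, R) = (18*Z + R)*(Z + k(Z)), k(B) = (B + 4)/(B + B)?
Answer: 48356782829/868 ≈ 5.5711e+7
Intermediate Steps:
k(B) = (4 + B)/(2*B) (k(B) = (4 + B)/((2*B)) = (4 + B)*(1/(2*B)) = (4 + B)/(2*B))
w(Z, R) = (R + 18*Z)*(Z + (4 + Z)/(2*Z)) (w(Z, R) = (18*Z + R)*(Z + (4 + Z)/(2*Z)) = (R + 18*Z)*(Z + (4 + Z)/(2*Z)))
(-877454 + w(1736, 1559)) - 381360 = (-877454 + (36 + (½)*1559 + 9*1736 + 18*1736² + 1559*1736 + 2*1559/1736)) - 381360 = (-877454 + (36 + 1559/2 + 15624 + 18*3013696 + 2706424 + 2*1559*(1/1736))) - 381360 = (-877454 + (36 + 1559/2 + 15624 + 54246528 + 2706424 + 1559/868)) - 381360 = (-877454 + 49449433381/868) - 381360 = 48687803309/868 - 381360 = 48356782829/868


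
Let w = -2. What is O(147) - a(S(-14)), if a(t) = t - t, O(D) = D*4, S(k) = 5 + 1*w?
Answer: 588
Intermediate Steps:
S(k) = 3 (S(k) = 5 + 1*(-2) = 5 - 2 = 3)
O(D) = 4*D
a(t) = 0
O(147) - a(S(-14)) = 4*147 - 1*0 = 588 + 0 = 588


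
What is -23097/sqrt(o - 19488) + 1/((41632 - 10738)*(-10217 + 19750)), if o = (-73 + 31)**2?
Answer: 1/294512502 + 7699*I*sqrt(4431)/2954 ≈ 3.3954e-9 + 173.49*I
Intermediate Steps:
o = 1764 (o = (-42)**2 = 1764)
-23097/sqrt(o - 19488) + 1/((41632 - 10738)*(-10217 + 19750)) = -23097/sqrt(1764 - 19488) + 1/((41632 - 10738)*(-10217 + 19750)) = -23097*(-I*sqrt(4431)/8862) + 1/(30894*9533) = -23097*(-I*sqrt(4431)/8862) + (1/30894)*(1/9533) = -(-7699)*I*sqrt(4431)/2954 + 1/294512502 = 7699*I*sqrt(4431)/2954 + 1/294512502 = 1/294512502 + 7699*I*sqrt(4431)/2954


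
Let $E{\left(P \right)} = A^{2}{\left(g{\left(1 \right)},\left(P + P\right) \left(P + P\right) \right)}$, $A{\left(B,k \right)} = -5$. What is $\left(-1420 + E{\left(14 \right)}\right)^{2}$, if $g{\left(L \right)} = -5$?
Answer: $1946025$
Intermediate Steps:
$E{\left(P \right)} = 25$ ($E{\left(P \right)} = \left(-5\right)^{2} = 25$)
$\left(-1420 + E{\left(14 \right)}\right)^{2} = \left(-1420 + 25\right)^{2} = \left(-1395\right)^{2} = 1946025$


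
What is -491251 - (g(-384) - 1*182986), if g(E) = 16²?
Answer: -308521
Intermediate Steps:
g(E) = 256
-491251 - (g(-384) - 1*182986) = -491251 - (256 - 1*182986) = -491251 - (256 - 182986) = -491251 - 1*(-182730) = -491251 + 182730 = -308521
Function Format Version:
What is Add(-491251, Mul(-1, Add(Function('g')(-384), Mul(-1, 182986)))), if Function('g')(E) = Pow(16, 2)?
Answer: -308521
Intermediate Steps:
Function('g')(E) = 256
Add(-491251, Mul(-1, Add(Function('g')(-384), Mul(-1, 182986)))) = Add(-491251, Mul(-1, Add(256, Mul(-1, 182986)))) = Add(-491251, Mul(-1, Add(256, -182986))) = Add(-491251, Mul(-1, -182730)) = Add(-491251, 182730) = -308521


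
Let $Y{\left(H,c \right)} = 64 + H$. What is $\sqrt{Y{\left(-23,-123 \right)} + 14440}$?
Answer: $3 \sqrt{1609} \approx 120.34$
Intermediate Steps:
$\sqrt{Y{\left(-23,-123 \right)} + 14440} = \sqrt{\left(64 - 23\right) + 14440} = \sqrt{41 + 14440} = \sqrt{14481} = 3 \sqrt{1609}$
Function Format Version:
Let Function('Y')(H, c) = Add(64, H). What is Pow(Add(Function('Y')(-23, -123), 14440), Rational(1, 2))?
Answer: Mul(3, Pow(1609, Rational(1, 2))) ≈ 120.34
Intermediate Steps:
Pow(Add(Function('Y')(-23, -123), 14440), Rational(1, 2)) = Pow(Add(Add(64, -23), 14440), Rational(1, 2)) = Pow(Add(41, 14440), Rational(1, 2)) = Pow(14481, Rational(1, 2)) = Mul(3, Pow(1609, Rational(1, 2)))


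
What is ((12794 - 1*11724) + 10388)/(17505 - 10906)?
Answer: 11458/6599 ≈ 1.7363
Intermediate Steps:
((12794 - 1*11724) + 10388)/(17505 - 10906) = ((12794 - 11724) + 10388)/6599 = (1070 + 10388)*(1/6599) = 11458*(1/6599) = 11458/6599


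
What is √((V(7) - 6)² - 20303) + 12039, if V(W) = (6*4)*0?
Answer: 12039 + I*√20267 ≈ 12039.0 + 142.36*I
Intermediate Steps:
V(W) = 0 (V(W) = 24*0 = 0)
√((V(7) - 6)² - 20303) + 12039 = √((0 - 6)² - 20303) + 12039 = √((-6)² - 20303) + 12039 = √(36 - 20303) + 12039 = √(-20267) + 12039 = I*√20267 + 12039 = 12039 + I*√20267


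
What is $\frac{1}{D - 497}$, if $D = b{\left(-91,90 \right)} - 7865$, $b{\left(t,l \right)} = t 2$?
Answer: $- \frac{1}{8544} \approx -0.00011704$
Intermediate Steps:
$b{\left(t,l \right)} = 2 t$
$D = -8047$ ($D = 2 \left(-91\right) - 7865 = -182 - 7865 = -8047$)
$\frac{1}{D - 497} = \frac{1}{-8047 - 497} = \frac{1}{-8544} = - \frac{1}{8544}$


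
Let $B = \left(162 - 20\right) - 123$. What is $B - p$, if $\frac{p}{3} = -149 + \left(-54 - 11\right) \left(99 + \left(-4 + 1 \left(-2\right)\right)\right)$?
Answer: $18601$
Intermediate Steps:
$p = -18582$ ($p = 3 \left(-149 + \left(-54 - 11\right) \left(99 + \left(-4 + 1 \left(-2\right)\right)\right)\right) = 3 \left(-149 - 65 \left(99 - 6\right)\right) = 3 \left(-149 - 6045\right) = 3 \left(-6194\right) = -18582$)
$B = 19$ ($B = 142 - 123 = 19$)
$B - p = 19 - -18582 = 19 + 18582 = 18601$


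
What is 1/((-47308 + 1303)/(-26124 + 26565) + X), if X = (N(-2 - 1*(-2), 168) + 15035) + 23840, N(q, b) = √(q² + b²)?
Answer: 147/5723986 ≈ 2.5681e-5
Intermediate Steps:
N(q, b) = √(b² + q²)
X = 39043 (X = (√(168² + (-2 - 1*(-2))²) + 15035) + 23840 = (√(28224 + (-2 + 2)²) + 15035) + 23840 = (√(28224 + 0²) + 15035) + 23840 = (√(28224 + 0) + 15035) + 23840 = (√28224 + 15035) + 23840 = (168 + 15035) + 23840 = 15203 + 23840 = 39043)
1/((-47308 + 1303)/(-26124 + 26565) + X) = 1/((-47308 + 1303)/(-26124 + 26565) + 39043) = 1/(-46005/441 + 39043) = 1/(-46005*1/441 + 39043) = 1/(-15335/147 + 39043) = 1/(5723986/147) = 147/5723986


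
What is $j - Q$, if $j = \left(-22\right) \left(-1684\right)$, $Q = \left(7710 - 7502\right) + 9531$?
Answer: $27309$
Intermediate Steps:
$Q = 9739$ ($Q = 208 + 9531 = 9739$)
$j = 37048$
$j - Q = 37048 - 9739 = 27309$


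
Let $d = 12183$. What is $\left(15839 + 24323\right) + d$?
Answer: $52345$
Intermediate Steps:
$\left(15839 + 24323\right) + d = \left(15839 + 24323\right) + 12183 = 40162 + 12183 = 52345$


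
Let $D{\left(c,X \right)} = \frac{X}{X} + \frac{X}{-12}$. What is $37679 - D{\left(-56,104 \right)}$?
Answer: $\frac{113060}{3} \approx 37687.0$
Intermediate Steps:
$D{\left(c,X \right)} = 1 - \frac{X}{12}$ ($D{\left(c,X \right)} = 1 + X \left(- \frac{1}{12}\right) = 1 - \frac{X}{12}$)
$37679 - D{\left(-56,104 \right)} = 37679 - \left(1 - \frac{26}{3}\right) = 37679 - - \frac{23}{3} = 37679 + \frac{23}{3} = \frac{113060}{3}$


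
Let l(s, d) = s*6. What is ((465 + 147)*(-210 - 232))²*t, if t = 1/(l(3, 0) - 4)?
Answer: 36586207008/7 ≈ 5.2266e+9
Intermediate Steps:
l(s, d) = 6*s
t = 1/14 (t = 1/(6*3 - 4) = 1/(18 - 4) = 1/14 ≈ 0.071429)
((465 + 147)*(-210 - 232))²*t = ((465 + 147)*(-210 - 232))²*(1/14) = (612*(-442))²*(1/14) = (-270504)²*(1/14) = 73172414016*(1/14) = 36586207008/7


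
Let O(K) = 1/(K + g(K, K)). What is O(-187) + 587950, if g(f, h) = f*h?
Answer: 20450076901/34782 ≈ 5.8795e+5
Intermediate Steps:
O(K) = 1/(K + K²) (O(K) = 1/(K + K*K) = 1/(K + K²))
O(-187) + 587950 = 1/((-187)*(1 - 187)) + 587950 = -1/187/(-186) + 587950 = -1/187*(-1/186) + 587950 = 1/34782 + 587950 = 20450076901/34782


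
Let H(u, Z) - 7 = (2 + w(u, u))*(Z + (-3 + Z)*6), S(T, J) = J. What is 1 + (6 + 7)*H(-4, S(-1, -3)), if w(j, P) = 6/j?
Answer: -323/2 ≈ -161.50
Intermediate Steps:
H(u, Z) = 7 + (-18 + 7*Z)*(2 + 6/u) (H(u, Z) = 7 + (2 + 6/u)*(Z + (-3 + Z)*6) = 7 + (2 + 6/u)*(Z + (-18 + 6*Z)) = 7 + (2 + 6/u)*(-18 + 7*Z) = 7 + (-18 + 7*Z)*(2 + 6/u))
1 + (6 + 7)*H(-4, S(-1, -3)) = 1 + (6 + 7)*((-108 + 42*(-3) - 4*(-29 + 14*(-3)))/(-4)) = 1 + 13*(-(-108 - 126 - 4*(-29 - 42))/4) = 1 + 13*(-(-108 - 126 - 4*(-71))/4) = 1 + 13*(-(-108 - 126 + 284)/4) = 1 + 13*(-1/4*50) = 1 + 13*(-25/2) = 1 - 325/2 = -323/2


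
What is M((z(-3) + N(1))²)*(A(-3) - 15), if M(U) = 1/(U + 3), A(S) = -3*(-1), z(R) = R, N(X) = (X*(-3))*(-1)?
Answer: -4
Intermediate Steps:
N(X) = 3*X (N(X) = -3*X*(-1) = 3*X)
A(S) = 3
M(U) = 1/(3 + U)
M((z(-3) + N(1))²)*(A(-3) - 15) = (3 - 15)/(3 + (-3 + 3*1)²) = -12/(3 + (-3 + 3)²) = -12/(3 + 0²) = -12/(3 + 0) = -12/3 = (⅓)*(-12) = -4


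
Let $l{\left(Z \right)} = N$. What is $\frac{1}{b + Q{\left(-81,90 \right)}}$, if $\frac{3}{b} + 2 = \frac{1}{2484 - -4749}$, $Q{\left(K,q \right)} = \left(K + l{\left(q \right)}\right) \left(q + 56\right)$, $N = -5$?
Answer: $- \frac{14465}{181644239} \approx -7.9634 \cdot 10^{-5}$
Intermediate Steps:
$l{\left(Z \right)} = -5$
$Q{\left(K,q \right)} = \left(-5 + K\right) \left(56 + q\right)$ ($Q{\left(K,q \right)} = \left(K - 5\right) \left(q + 56\right) = \left(-5 + K\right) \left(56 + q\right)$)
$b = - \frac{21699}{14465}$ ($b = \frac{3}{-2 + \frac{1}{2484 - -4749}} = \frac{3}{-2 + \frac{1}{2484 + 4749}} = \frac{3}{-2 + \frac{1}{7233}} = \frac{3}{- \frac{14465}{7233}} = 3 \left(- \frac{7233}{14465}\right) = - \frac{21699}{14465} \approx -1.5001$)
$\frac{1}{b + Q{\left(-81,90 \right)}} = \frac{1}{- \frac{21699}{14465} - 12556} = \frac{1}{- \frac{181644239}{14465}} = - \frac{14465}{181644239}$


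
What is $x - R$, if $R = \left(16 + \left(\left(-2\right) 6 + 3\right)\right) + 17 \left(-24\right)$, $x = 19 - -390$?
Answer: $810$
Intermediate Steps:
$x = 409$ ($x = 19 + 390 = 409$)
$R = -401$ ($R = \left(16 + \left(-12 + 3\right)\right) - 408 = \left(16 - 9\right) - 408 = 7 - 408 = -401$)
$x - R = 409 - -401 = 409 + 401 = 810$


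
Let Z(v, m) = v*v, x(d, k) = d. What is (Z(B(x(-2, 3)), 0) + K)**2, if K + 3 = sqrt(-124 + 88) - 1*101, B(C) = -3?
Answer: 8989 - 1140*I ≈ 8989.0 - 1140.0*I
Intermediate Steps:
Z(v, m) = v**2
K = -104 + 6*I (K = -3 + (sqrt(-124 + 88) - 1*101) = -3 + (sqrt(-36) - 101) = -3 + (6*I - 101) = -3 + (-101 + 6*I) = -104 + 6*I ≈ -104.0 + 6.0*I)
(Z(B(x(-2, 3)), 0) + K)**2 = ((-3)**2 + (-104 + 6*I))**2 = (9 + (-104 + 6*I))**2 = (-95 + 6*I)**2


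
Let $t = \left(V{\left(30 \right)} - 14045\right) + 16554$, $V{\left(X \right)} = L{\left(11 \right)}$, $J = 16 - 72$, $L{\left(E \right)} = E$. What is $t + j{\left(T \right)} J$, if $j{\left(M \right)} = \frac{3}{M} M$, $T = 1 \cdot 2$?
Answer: $2352$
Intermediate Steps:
$J = -56$ ($J = 16 - 72 = -56$)
$T = 2$
$j{\left(M \right)} = 3$
$V{\left(X \right)} = 11$
$t = 2520$ ($t = \left(11 - 14045\right) + 16554 = -14034 + 16554 = 2520$)
$t + j{\left(T \right)} J = 2520 + 3 \left(-56\right) = 2520 - 168 = 2352$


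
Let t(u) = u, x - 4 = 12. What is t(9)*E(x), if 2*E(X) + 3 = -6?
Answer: -81/2 ≈ -40.500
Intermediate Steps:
x = 16 (x = 4 + 12 = 16)
E(X) = -9/2 (E(X) = -3/2 + (1/2)*(-6) = -3/2 - 3 = -9/2)
t(9)*E(x) = 9*(-9/2) = -81/2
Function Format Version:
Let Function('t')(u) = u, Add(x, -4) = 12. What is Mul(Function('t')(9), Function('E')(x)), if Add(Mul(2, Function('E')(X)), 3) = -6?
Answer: Rational(-81, 2) ≈ -40.500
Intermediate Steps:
x = 16 (x = Add(4, 12) = 16)
Function('E')(X) = Rational(-9, 2) (Function('E')(X) = Add(Rational(-3, 2), Mul(Rational(1, 2), -6)) = Add(Rational(-3, 2), -3) = Rational(-9, 2))
Mul(Function('t')(9), Function('E')(x)) = Mul(9, Rational(-9, 2)) = Rational(-81, 2)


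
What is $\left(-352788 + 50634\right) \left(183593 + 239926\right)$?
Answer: $-127967959926$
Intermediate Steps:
$\left(-352788 + 50634\right) \left(183593 + 239926\right) = \left(-302154\right) 423519 = -127967959926$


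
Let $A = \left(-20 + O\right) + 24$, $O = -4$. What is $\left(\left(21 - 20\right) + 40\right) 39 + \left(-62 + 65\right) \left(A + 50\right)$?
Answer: $1749$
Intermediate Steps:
$A = 0$ ($A = \left(-20 - 4\right) + 24 = -24 + 24 = 0$)
$\left(\left(21 - 20\right) + 40\right) 39 + \left(-62 + 65\right) \left(A + 50\right) = \left(\left(21 - 20\right) + 40\right) 39 + \left(-62 + 65\right) \left(0 + 50\right) = \left(\left(21 - 20\right) + 40\right) 39 + 3 \cdot 50 = \left(1 + 40\right) 39 + 150 = 41 \cdot 39 + 150 = 1599 + 150 = 1749$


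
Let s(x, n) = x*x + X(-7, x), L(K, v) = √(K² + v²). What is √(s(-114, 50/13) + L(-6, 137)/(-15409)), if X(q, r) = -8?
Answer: √(3083835405628 - 15409*√18805)/15409 ≈ 113.96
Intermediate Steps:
s(x, n) = -8 + x² (s(x, n) = x*x - 8 = x² - 8 = -8 + x²)
√(s(-114, 50/13) + L(-6, 137)/(-15409)) = √((-8 + (-114)²) + √((-6)² + 137²)/(-15409)) = √((-8 + 12996) + √(36 + 18769)*(-1/15409)) = √(12988 + √18805*(-1/15409)) = √(12988 - √18805/15409)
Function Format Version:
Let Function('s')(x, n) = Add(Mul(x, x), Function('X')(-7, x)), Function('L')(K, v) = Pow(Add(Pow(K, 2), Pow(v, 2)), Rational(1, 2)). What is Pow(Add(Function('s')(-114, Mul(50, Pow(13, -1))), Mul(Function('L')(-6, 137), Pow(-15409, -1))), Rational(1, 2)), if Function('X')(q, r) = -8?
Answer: Mul(Rational(1, 15409), Pow(Add(3083835405628, Mul(-15409, Pow(18805, Rational(1, 2)))), Rational(1, 2))) ≈ 113.96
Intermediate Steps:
Function('s')(x, n) = Add(-8, Pow(x, 2)) (Function('s')(x, n) = Add(Mul(x, x), -8) = Add(Pow(x, 2), -8) = Add(-8, Pow(x, 2)))
Pow(Add(Function('s')(-114, Mul(50, Pow(13, -1))), Mul(Function('L')(-6, 137), Pow(-15409, -1))), Rational(1, 2)) = Pow(Add(Add(-8, Pow(-114, 2)), Mul(Pow(Add(Pow(-6, 2), Pow(137, 2)), Rational(1, 2)), Pow(-15409, -1))), Rational(1, 2)) = Pow(Add(Add(-8, 12996), Mul(Pow(Add(36, 18769), Rational(1, 2)), Rational(-1, 15409))), Rational(1, 2)) = Pow(Add(12988, Mul(Pow(18805, Rational(1, 2)), Rational(-1, 15409))), Rational(1, 2)) = Pow(Add(12988, Mul(Rational(-1, 15409), Pow(18805, Rational(1, 2)))), Rational(1, 2))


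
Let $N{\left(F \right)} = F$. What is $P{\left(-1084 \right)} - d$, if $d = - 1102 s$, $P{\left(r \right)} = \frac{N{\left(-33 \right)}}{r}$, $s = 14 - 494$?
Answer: $- \frac{573392607}{1084} \approx -5.2896 \cdot 10^{5}$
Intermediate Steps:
$s = -480$ ($s = 14 - 494 = -480$)
$P{\left(r \right)} = - \frac{33}{r}$
$d = 528960$ ($d = \left(-1102\right) \left(-480\right) = 528960$)
$P{\left(-1084 \right)} - d = - \frac{33}{-1084} - 528960 = \left(-33\right) \left(- \frac{1}{1084}\right) - 528960 = \frac{33}{1084} - 528960 = - \frac{573392607}{1084}$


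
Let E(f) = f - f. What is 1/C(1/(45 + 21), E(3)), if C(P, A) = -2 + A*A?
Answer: -½ ≈ -0.50000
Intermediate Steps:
E(f) = 0
C(P, A) = -2 + A²
1/C(1/(45 + 21), E(3)) = 1/(-2 + 0²) = 1/(-2 + 0) = 1/(-2) = -½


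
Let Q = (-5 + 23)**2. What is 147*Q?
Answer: 47628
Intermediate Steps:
Q = 324 (Q = 18**2 = 324)
147*Q = 147*324 = 47628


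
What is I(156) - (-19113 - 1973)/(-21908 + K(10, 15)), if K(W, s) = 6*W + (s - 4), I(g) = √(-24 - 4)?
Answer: -21086/21837 + 2*I*√7 ≈ -0.96561 + 5.2915*I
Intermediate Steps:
I(g) = 2*I*√7 (I(g) = √(-28) = 2*I*√7)
K(W, s) = -4 + s + 6*W (K(W, s) = 6*W + (-4 + s) = -4 + s + 6*W)
I(156) - (-19113 - 1973)/(-21908 + K(10, 15)) = 2*I*√7 - (-19113 - 1973)/(-21908 + (-4 + 15 + 6*10)) = 2*I*√7 - (-21086)/(-21908 + (-4 + 15 + 60)) = 2*I*√7 - (-21086)/(-21908 + 71) = 2*I*√7 - (-21086)/(-21837) = 2*I*√7 - (-21086)*(-1)/21837 = 2*I*√7 - 1*21086/21837 = 2*I*√7 - 21086/21837 = -21086/21837 + 2*I*√7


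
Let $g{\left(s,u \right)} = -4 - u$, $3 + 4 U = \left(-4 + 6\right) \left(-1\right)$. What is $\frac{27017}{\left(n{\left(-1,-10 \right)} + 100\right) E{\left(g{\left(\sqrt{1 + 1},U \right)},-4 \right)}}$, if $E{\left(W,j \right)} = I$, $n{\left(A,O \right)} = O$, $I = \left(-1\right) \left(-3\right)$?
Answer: $\frac{27017}{270} \approx 100.06$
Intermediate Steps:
$I = 3$
$U = - \frac{5}{4}$ ($U = - \frac{3}{4} + \frac{\left(-4 + 6\right) \left(-1\right)}{4} = - \frac{3}{4} + \frac{2 \left(-1\right)}{4} = - \frac{3}{4} + \frac{1}{4} \left(-2\right) = - \frac{3}{4} - \frac{1}{2} = - \frac{5}{4} \approx -1.25$)
$E{\left(W,j \right)} = 3$
$\frac{27017}{\left(n{\left(-1,-10 \right)} + 100\right) E{\left(g{\left(\sqrt{1 + 1},U \right)},-4 \right)}} = \frac{27017}{\left(-10 + 100\right) 3} = \frac{27017}{90 \cdot 3} = \frac{27017}{270}$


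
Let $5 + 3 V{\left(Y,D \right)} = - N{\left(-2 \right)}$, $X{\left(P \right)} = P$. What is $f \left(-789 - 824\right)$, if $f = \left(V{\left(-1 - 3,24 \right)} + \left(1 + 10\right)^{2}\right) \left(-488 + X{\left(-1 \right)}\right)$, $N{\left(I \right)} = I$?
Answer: $94650840$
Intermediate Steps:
$V{\left(Y,D \right)} = -1$ ($V{\left(Y,D \right)} = - \frac{5}{3} + \frac{\left(-1\right) \left(-2\right)}{3} = - \frac{5}{3} + \frac{1}{3} \cdot 2 = - \frac{5}{3} + \frac{2}{3} = -1$)
$f = -58680$ ($f = \left(-1 + \left(1 + 10\right)^{2}\right) \left(-488 - 1\right) = \left(-1 + 11^{2}\right) \left(-489\right) = \left(-1 + 121\right) \left(-489\right) = 120 \left(-489\right) = -58680$)
$f \left(-789 - 824\right) = - 58680 \left(-789 - 824\right) = \left(-58680\right) \left(-1613\right) = 94650840$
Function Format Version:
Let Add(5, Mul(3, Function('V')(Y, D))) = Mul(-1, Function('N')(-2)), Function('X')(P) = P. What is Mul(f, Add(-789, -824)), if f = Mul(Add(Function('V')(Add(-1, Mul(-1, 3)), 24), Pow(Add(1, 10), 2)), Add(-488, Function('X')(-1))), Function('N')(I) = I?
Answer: 94650840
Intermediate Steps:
Function('V')(Y, D) = -1 (Function('V')(Y, D) = Add(Rational(-5, 3), Mul(Rational(1, 3), Mul(-1, -2))) = Add(Rational(-5, 3), Mul(Rational(1, 3), 2)) = Add(Rational(-5, 3), Rational(2, 3)) = -1)
f = -58680 (f = Mul(Add(-1, Pow(Add(1, 10), 2)), Add(-488, -1)) = Mul(Add(-1, Pow(11, 2)), -489) = Mul(Add(-1, 121), -489) = Mul(120, -489) = -58680)
Mul(f, Add(-789, -824)) = Mul(-58680, Add(-789, -824)) = Mul(-58680, -1613) = 94650840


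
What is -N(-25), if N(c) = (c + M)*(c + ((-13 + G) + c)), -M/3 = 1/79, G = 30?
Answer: -65274/79 ≈ -826.25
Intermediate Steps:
M = -3/79 ≈ -0.037975
N(c) = (17 + 2*c)*(-3/79 + c) (N(c) = (c - 3/79)*(c + ((-13 + 30) + c)) = (-3/79 + c)*(c + (17 + c)) = (-3/79 + c)*(17 + 2*c) = (17 + 2*c)*(-3/79 + c))
-N(-25) = -(-51/79 + 2*(-25)**2 + (1337/79)*(-25)) = -(-51/79 + 2*625 - 33425/79) = -(-51/79 + 1250 - 33425/79) = -1*65274/79 = -65274/79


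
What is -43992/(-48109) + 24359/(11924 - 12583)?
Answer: -1142896403/31703831 ≈ -36.049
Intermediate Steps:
-43992/(-48109) + 24359/(11924 - 12583) = -43992*(-1/48109) + 24359/(-659) = 43992/48109 + 24359*(-1/659) = 43992/48109 - 24359/659 = -1142896403/31703831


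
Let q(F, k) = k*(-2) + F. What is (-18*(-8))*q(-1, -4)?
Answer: 1008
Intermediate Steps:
q(F, k) = F - 2*k (q(F, k) = -2*k + F = F - 2*k)
(-18*(-8))*q(-1, -4) = (-18*(-8))*(-1 - 2*(-4)) = 144*(-1 + 8) = 144*7 = 1008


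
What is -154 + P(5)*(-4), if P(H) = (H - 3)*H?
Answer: -194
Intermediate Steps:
P(H) = H*(-3 + H) (P(H) = (-3 + H)*H = H*(-3 + H))
-154 + P(5)*(-4) = -154 + (5*(-3 + 5))*(-4) = -154 + (5*2)*(-4) = -154 + 10*(-4) = -154 - 40 = -194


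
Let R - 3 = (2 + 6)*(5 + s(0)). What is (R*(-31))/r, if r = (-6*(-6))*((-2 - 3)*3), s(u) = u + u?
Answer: 1333/540 ≈ 2.4685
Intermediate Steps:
s(u) = 2*u
R = 43 (R = 3 + (2 + 6)*(5 + 2*0) = 3 + 8*(5 + 0) = 3 + 8*5 = 3 + 40 = 43)
r = -540 (r = 36*(-5*3) = 36*(-15) = -540)
(R*(-31))/r = (43*(-31))/(-540) = -1333*(-1/540) = 1333/540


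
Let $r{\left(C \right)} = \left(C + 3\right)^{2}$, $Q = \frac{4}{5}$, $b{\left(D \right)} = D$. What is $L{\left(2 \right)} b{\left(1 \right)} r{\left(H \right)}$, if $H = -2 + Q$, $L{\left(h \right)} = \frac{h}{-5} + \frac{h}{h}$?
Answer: $\frac{243}{125} \approx 1.944$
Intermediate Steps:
$L{\left(h \right)} = 1 - \frac{h}{5}$ ($L{\left(h \right)} = h \left(- \frac{1}{5}\right) + 1 = - \frac{h}{5} + 1 = 1 - \frac{h}{5}$)
$Q = \frac{4}{5}$ ($Q = 4 \cdot \frac{1}{5} = \frac{4}{5} \approx 0.8$)
$H = - \frac{6}{5}$ ($H = -2 + \frac{4}{5} = - \frac{6}{5} \approx -1.2$)
$r{\left(C \right)} = \left(3 + C\right)^{2}$
$L{\left(2 \right)} b{\left(1 \right)} r{\left(H \right)} = \left(1 - \frac{2}{5}\right) 1 \left(3 - \frac{6}{5}\right)^{2} = \left(1 - \frac{2}{5}\right) 1 \left(\frac{9}{5}\right)^{2} = \frac{3}{5} \cdot 1 \cdot \frac{81}{25} = \frac{3}{5} \cdot \frac{81}{25} = \frac{243}{125}$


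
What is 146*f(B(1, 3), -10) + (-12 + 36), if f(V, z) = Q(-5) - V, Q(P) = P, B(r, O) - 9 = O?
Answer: -2458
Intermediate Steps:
B(r, O) = 9 + O
f(V, z) = -5 - V
146*f(B(1, 3), -10) + (-12 + 36) = 146*(-5 - (9 + 3)) + (-12 + 36) = 146*(-5 - 1*12) + 24 = 146*(-5 - 12) + 24 = 146*(-17) + 24 = -2482 + 24 = -2458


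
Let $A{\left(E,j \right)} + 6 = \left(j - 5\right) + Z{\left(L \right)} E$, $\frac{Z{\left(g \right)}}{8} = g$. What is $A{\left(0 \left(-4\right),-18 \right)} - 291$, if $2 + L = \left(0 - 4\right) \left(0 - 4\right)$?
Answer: $-320$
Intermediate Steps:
$L = 14$ ($L = -2 + \left(0 - 4\right) \left(0 - 4\right) = -2 - -16 = -2 + 16 = 14$)
$Z{\left(g \right)} = 8 g$
$A{\left(E,j \right)} = -11 + j + 112 E$ ($A{\left(E,j \right)} = -6 + \left(\left(j - 5\right) + 8 \cdot 14 E\right) = -6 + \left(\left(-5 + j\right) + 112 E\right) = -6 + \left(-5 + j + 112 E\right) = -11 + j + 112 E$)
$A{\left(0 \left(-4\right),-18 \right)} - 291 = \left(-11 - 18 + 112 \cdot 0 \left(-4\right)\right) - 291 = \left(-11 - 18 + 112 \cdot 0\right) - 291 = \left(-11 - 18 + 0\right) - 291 = -29 - 291 = -320$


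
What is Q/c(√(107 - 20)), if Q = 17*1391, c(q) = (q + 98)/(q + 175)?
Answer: 403488761/9517 - 1820819*√87/9517 ≈ 40612.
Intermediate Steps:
c(q) = (98 + q)/(175 + q)
Q = 23647
Q/c(√(107 - 20)) = 23647/(((98 + √(107 - 20))/(175 + √(107 - 20)))) = 23647/(((98 + √87)/(175 + √87))) = 23647*((175 + √87)/(98 + √87)) = 23647*(175 + √87)/(98 + √87)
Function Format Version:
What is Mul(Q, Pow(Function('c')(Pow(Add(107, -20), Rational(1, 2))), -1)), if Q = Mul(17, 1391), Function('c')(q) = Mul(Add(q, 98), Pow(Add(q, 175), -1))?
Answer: Add(Rational(403488761, 9517), Mul(Rational(-1820819, 9517), Pow(87, Rational(1, 2)))) ≈ 40612.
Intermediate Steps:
Function('c')(q) = Mul(Pow(Add(175, q), -1), Add(98, q)) (Function('c')(q) = Mul(Add(98, q), Pow(Add(175, q), -1)) = Mul(Pow(Add(175, q), -1), Add(98, q)))
Q = 23647
Mul(Q, Pow(Function('c')(Pow(Add(107, -20), Rational(1, 2))), -1)) = Mul(23647, Pow(Mul(Pow(Add(175, Pow(Add(107, -20), Rational(1, 2))), -1), Add(98, Pow(Add(107, -20), Rational(1, 2)))), -1)) = Mul(23647, Pow(Mul(Pow(Add(175, Pow(87, Rational(1, 2))), -1), Add(98, Pow(87, Rational(1, 2)))), -1)) = Mul(23647, Mul(Pow(Add(98, Pow(87, Rational(1, 2))), -1), Add(175, Pow(87, Rational(1, 2))))) = Mul(23647, Pow(Add(98, Pow(87, Rational(1, 2))), -1), Add(175, Pow(87, Rational(1, 2))))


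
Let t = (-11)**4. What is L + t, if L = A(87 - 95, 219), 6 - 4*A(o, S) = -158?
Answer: 14682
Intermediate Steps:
A(o, S) = 41 (A(o, S) = 3/2 - 1/4*(-158) = 3/2 + 79/2 = 41)
L = 41
t = 14641
L + t = 41 + 14641 = 14682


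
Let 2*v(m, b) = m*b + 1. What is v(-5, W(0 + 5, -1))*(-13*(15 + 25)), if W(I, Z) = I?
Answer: 6240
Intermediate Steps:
v(m, b) = ½ + b*m/2 (v(m, b) = (m*b + 1)/2 = (b*m + 1)/2 = (1 + b*m)/2 = ½ + b*m/2)
v(-5, W(0 + 5, -1))*(-13*(15 + 25)) = (½ + (½)*(0 + 5)*(-5))*(-13*(15 + 25)) = (½ + (½)*5*(-5))*(-13*40) = (½ - 25/2)*(-520) = -12*(-520) = 6240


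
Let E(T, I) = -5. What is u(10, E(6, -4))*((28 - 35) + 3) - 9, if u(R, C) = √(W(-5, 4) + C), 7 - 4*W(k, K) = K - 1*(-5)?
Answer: -9 - 2*I*√22 ≈ -9.0 - 9.3808*I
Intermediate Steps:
W(k, K) = ½ - K/4 (W(k, K) = 7/4 - (K - 1*(-5))/4 = 7/4 - (K + 5)/4 = 7/4 - (5 + K)/4 = 7/4 + (-5/4 - K/4) = ½ - K/4)
u(R, C) = √(-½ + C) (u(R, C) = √((½ - ¼*4) + C) = √((½ - 1) + C) = √(-½ + C))
u(10, E(6, -4))*((28 - 35) + 3) - 9 = (√(-2 + 4*(-5))/2)*((28 - 35) + 3) - 9 = (√(-2 - 20)/2)*(-7 + 3) - 9 = (√(-22)/2)*(-4) - 9 = ((I*√22)/2)*(-4) - 9 = (I*√22/2)*(-4) - 9 = -2*I*√22 - 9 = -9 - 2*I*√22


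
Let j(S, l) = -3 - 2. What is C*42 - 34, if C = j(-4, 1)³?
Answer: -5284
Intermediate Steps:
j(S, l) = -5
C = -125 (C = (-5)³ = -125)
C*42 - 34 = -125*42 - 34 = -5250 - 34 = -5284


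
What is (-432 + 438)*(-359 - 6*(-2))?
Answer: -2082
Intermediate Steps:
(-432 + 438)*(-359 - 6*(-2)) = 6*(-359 + 12) = 6*(-347) = -2082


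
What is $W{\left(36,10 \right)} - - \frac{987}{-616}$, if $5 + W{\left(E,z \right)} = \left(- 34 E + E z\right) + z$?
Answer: $- \frac{75733}{88} \approx -860.6$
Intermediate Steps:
$W{\left(E,z \right)} = -5 + z - 34 E + E z$ ($W{\left(E,z \right)} = -5 + \left(\left(- 34 E + E z\right) + z\right) = -5 + \left(z - 34 E + E z\right) = -5 + z - 34 E + E z$)
$W{\left(36,10 \right)} - - \frac{987}{-616} = \left(-5 + 10 - 1224 + 36 \cdot 10\right) - - \frac{987}{-616} = \left(-5 + 10 - 1224 + 360\right) - \left(-987\right) \left(- \frac{1}{616}\right) = -859 - \frac{141}{88} = - \frac{75733}{88}$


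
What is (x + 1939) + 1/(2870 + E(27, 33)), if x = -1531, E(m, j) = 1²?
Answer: 1171369/2871 ≈ 408.00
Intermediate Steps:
E(m, j) = 1
(x + 1939) + 1/(2870 + E(27, 33)) = (-1531 + 1939) + 1/(2870 + 1) = 408 + 1/2871 = 1171369/2871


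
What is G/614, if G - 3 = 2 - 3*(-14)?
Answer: 47/614 ≈ 0.076547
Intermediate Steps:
G = 47 (G = 3 + (2 - 3*(-14)) = 3 + (2 + 42) = 3 + 44 = 47)
G/614 = 47/614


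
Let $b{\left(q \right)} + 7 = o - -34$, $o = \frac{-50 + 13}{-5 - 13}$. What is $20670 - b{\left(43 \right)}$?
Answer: $\frac{371537}{18} \approx 20641.0$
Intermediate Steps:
$o = \frac{37}{18}$ ($o = - \frac{37}{-18} = \left(-37\right) \left(- \frac{1}{18}\right) = \frac{37}{18} \approx 2.0556$)
$b{\left(q \right)} = \frac{523}{18}$ ($b{\left(q \right)} = -7 + \left(\frac{37}{18} - -34\right) = -7 + \left(\frac{37}{18} + 34\right) = -7 + \frac{649}{18} = \frac{523}{18}$)
$20670 - b{\left(43 \right)} = 20670 - \frac{523}{18} = \frac{371537}{18}$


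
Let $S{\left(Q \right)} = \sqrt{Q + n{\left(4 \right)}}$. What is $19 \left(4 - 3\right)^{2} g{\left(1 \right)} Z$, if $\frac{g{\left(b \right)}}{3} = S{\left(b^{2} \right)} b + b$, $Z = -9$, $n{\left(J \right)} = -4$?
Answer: $-513 - 513 i \sqrt{3} \approx -513.0 - 888.54 i$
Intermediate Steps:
$S{\left(Q \right)} = \sqrt{-4 + Q}$ ($S{\left(Q \right)} = \sqrt{Q - 4} = \sqrt{-4 + Q}$)
$g{\left(b \right)} = 3 b + 3 b \sqrt{-4 + b^{2}}$ ($g{\left(b \right)} = 3 \left(\sqrt{-4 + b^{2}} b + b\right) = 3 \left(b \sqrt{-4 + b^{2}} + b\right) = 3 \left(b + b \sqrt{-4 + b^{2}}\right) = 3 b + 3 b \sqrt{-4 + b^{2}}$)
$19 \left(4 - 3\right)^{2} g{\left(1 \right)} Z = 19 \left(4 - 3\right)^{2} \cdot 3 \cdot 1 \left(1 + \sqrt{-4 + 1^{2}}\right) \left(-9\right) = 19 \cdot 1^{2} \cdot 3 \cdot 1 \left(1 + \sqrt{-4 + 1}\right) \left(-9\right) = 19 \cdot 1 \cdot 3 \cdot 1 \left(1 + \sqrt{-3}\right) \left(-9\right) = 19 \cdot 3 \cdot 1 \left(1 + i \sqrt{3}\right) \left(-9\right) = 19 \left(3 + 3 i \sqrt{3}\right) \left(-9\right) = 19 \left(-27 - 27 i \sqrt{3}\right) = -513 - 513 i \sqrt{3}$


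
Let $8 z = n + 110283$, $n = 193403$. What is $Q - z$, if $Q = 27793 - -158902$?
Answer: $\frac{594937}{4} \approx 1.4873 \cdot 10^{5}$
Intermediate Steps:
$Q = 186695$ ($Q = 27793 + 158902 = 186695$)
$z = \frac{151843}{4}$ ($z = \frac{193403 + 110283}{8} = \frac{1}{8} \cdot 303686 = \frac{151843}{4} \approx 37961.0$)
$Q - z = 186695 - \frac{151843}{4} = \frac{594937}{4}$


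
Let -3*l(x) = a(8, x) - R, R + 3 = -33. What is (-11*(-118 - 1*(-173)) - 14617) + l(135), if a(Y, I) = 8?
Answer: -45710/3 ≈ -15237.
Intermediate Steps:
R = -36 (R = -3 - 33 = -36)
l(x) = -44/3 (l(x) = -(8 - 1*(-36))/3 = -(8 + 36)/3 = -1/3*44 = -44/3)
(-11*(-118 - 1*(-173)) - 14617) + l(135) = (-11*(-118 - 1*(-173)) - 14617) - 44/3 = (-11*(-118 + 173) - 14617) - 44/3 = (-11*55 - 14617) - 44/3 = (-605 - 14617) - 44/3 = -15222 - 44/3 = -45710/3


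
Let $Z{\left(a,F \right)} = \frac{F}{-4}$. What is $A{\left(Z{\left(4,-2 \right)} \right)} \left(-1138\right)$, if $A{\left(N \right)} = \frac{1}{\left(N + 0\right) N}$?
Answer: $-4552$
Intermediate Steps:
$Z{\left(a,F \right)} = - \frac{F}{4}$ ($Z{\left(a,F \right)} = F \left(- \frac{1}{4}\right) = - \frac{F}{4}$)
$A{\left(N \right)} = \frac{1}{N^{2}}$ ($A{\left(N \right)} = \frac{1}{N N} = \frac{1}{N^{2}}$)
$A{\left(Z{\left(4,-2 \right)} \right)} \left(-1138\right) = \frac{1}{\frac{1}{4}} \left(-1138\right) = \frac{1}{(\frac{1}{2})^{2}} \left(-1138\right) = 4 \left(-1138\right) = -4552$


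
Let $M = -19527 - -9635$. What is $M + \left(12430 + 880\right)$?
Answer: $3418$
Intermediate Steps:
$M = -9892$ ($M = -19527 + 9635 = -9892$)
$M + \left(12430 + 880\right) = -9892 + \left(12430 + 880\right) = -9892 + 13310 = 3418$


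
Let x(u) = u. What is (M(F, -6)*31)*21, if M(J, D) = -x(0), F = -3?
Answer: 0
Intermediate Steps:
M(J, D) = 0 (M(J, D) = -1*0 = 0)
(M(F, -6)*31)*21 = (0*31)*21 = 0*21 = 0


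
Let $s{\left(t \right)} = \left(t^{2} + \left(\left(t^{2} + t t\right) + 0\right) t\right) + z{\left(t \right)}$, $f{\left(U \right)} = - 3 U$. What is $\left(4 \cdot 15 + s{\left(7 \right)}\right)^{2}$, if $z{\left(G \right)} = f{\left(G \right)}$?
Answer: $599076$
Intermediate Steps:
$z{\left(G \right)} = - 3 G$
$s{\left(t \right)} = t^{2} - 3 t + 2 t^{3}$ ($s{\left(t \right)} = \left(t^{2} + \left(\left(t^{2} + t t\right) + 0\right) t\right) - 3 t = \left(t^{2} + \left(\left(t^{2} + t^{2}\right) + 0\right) t\right) - 3 t = \left(t^{2} + \left(2 t^{2} + 0\right) t\right) - 3 t = \left(t^{2} + 2 t^{2} t\right) - 3 t = \left(t^{2} + 2 t^{3}\right) - 3 t = t^{2} - 3 t + 2 t^{3}$)
$\left(4 \cdot 15 + s{\left(7 \right)}\right)^{2} = \left(4 \cdot 15 + 7 \left(-3 + 7 + 2 \cdot 7^{2}\right)\right)^{2} = \left(60 + 7 \left(-3 + 7 + 2 \cdot 49\right)\right)^{2} = \left(60 + 7 \left(-3 + 7 + 98\right)\right)^{2} = \left(60 + 7 \cdot 102\right)^{2} = \left(60 + 714\right)^{2} = 774^{2} = 599076$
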